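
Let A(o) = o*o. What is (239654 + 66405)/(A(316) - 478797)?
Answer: -306059/378941 ≈ -0.80767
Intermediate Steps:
A(o) = o²
(239654 + 66405)/(A(316) - 478797) = (239654 + 66405)/(316² - 478797) = 306059/(99856 - 478797) = 306059/(-378941) = 306059*(-1/378941) = -306059/378941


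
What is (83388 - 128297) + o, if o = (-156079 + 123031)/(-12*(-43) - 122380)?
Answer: -684094666/15233 ≈ -44909.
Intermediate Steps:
o = 4131/15233 (o = -33048/(516 - 122380) = -33048/(-121864) = -33048*(-1/121864) = 4131/15233 ≈ 0.27119)
(83388 - 128297) + o = (83388 - 128297) + 4131/15233 = -44909 + 4131/15233 = -684094666/15233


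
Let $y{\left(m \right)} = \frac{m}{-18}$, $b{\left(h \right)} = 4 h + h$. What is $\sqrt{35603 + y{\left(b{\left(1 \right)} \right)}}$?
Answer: $\frac{\sqrt{1281698}}{6} \approx 188.69$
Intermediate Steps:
$b{\left(h \right)} = 5 h$
$y{\left(m \right)} = - \frac{m}{18}$
$\sqrt{35603 + y{\left(b{\left(1 \right)} \right)}} = \sqrt{35603 - \frac{5 \cdot 1}{18}} = \sqrt{35603 - \frac{5}{18}} = \sqrt{\frac{640849}{18}} = \frac{\sqrt{1281698}}{6}$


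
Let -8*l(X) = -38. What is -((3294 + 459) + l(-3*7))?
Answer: -15031/4 ≈ -3757.8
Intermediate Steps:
l(X) = 19/4 (l(X) = -1/8*(-38) = 19/4)
-((3294 + 459) + l(-3*7)) = -((3294 + 459) + 19/4) = -(3753 + 19/4) = -1*15031/4 = -15031/4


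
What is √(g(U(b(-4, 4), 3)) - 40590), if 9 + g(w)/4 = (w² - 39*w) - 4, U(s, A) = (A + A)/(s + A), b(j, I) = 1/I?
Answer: I*√6914866/13 ≈ 202.28*I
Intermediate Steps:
U(s, A) = 2*A/(A + s) (U(s, A) = (2*A)/(A + s) = 2*A/(A + s))
g(w) = -52 - 156*w + 4*w² (g(w) = -36 + 4*((w² - 39*w) - 4) = -36 + 4*(-4 + w² - 39*w) = -36 + (-16 - 156*w + 4*w²) = -52 - 156*w + 4*w²)
√(g(U(b(-4, 4), 3)) - 40590) = √((-52 - 312*3/(3 + 1/4) + 4*(2*3/(3 + 1/4))²) - 40590) = √((-52 - 312*3/(3 + ¼) + 4*(2*3/(3 + ¼))²) - 40590) = √((-52 - 312*3/13/4 + 4*(2*3/(13/4))²) - 40590) = √((-52 - 312*3*4/13 + 4*(2*3*(4/13))²) - 40590) = √((-52 - 156*24/13 + 4*(24/13)²) - 40590) = √((-52 - 288 + 4*(576/169)) - 40590) = √((-52 - 288 + 2304/169) - 40590) = √(-55156/169 - 40590) = √(-6914866/169) = I*√6914866/13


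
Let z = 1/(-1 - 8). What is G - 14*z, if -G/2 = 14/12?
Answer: -7/9 ≈ -0.77778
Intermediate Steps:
z = -1/9 (z = 1/(-9) = -1/9 ≈ -0.11111)
G = -7/3 (G = -28/12 = -2*7/6 = -7/3 ≈ -2.3333)
G - 14*z = -7/3 - 14*(-1/9) = -7/3 + 14/9 = -7/9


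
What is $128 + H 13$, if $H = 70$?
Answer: $1038$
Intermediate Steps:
$128 + H 13 = 128 + 70 \cdot 13 = 128 + 910 = 1038$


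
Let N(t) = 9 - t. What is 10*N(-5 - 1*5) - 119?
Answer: 71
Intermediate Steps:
10*N(-5 - 1*5) - 119 = 10*(9 - (-5 - 1*5)) - 119 = 10*(9 - (-5 - 5)) - 119 = 10*(9 - 1*(-10)) - 119 = 10*(9 + 10) - 119 = 10*19 - 119 = 190 - 119 = 71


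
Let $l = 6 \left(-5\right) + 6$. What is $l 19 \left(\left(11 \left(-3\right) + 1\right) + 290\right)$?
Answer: $-117648$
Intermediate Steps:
$l = -24$ ($l = -30 + 6 = -24$)
$l 19 \left(\left(11 \left(-3\right) + 1\right) + 290\right) = \left(-24\right) 19 \left(\left(11 \left(-3\right) + 1\right) + 290\right) = - 456 \left(\left(-33 + 1\right) + 290\right) = - 456 \left(-32 + 290\right) = \left(-456\right) 258 = -117648$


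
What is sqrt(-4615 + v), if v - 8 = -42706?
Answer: 3*I*sqrt(5257) ≈ 217.52*I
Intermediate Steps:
v = -42698 (v = 8 - 42706 = -42698)
sqrt(-4615 + v) = sqrt(-4615 - 42698) = sqrt(-47313) = 3*I*sqrt(5257)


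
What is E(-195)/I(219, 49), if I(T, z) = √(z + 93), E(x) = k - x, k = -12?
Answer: 183*√142/142 ≈ 15.357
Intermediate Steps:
E(x) = -12 - x
I(T, z) = √(93 + z)
E(-195)/I(219, 49) = (-12 - 1*(-195))/(√(93 + 49)) = (-12 + 195)/(√142) = 183*(√142/142) = 183*√142/142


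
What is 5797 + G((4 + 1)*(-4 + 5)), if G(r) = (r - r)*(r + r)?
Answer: 5797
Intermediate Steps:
G(r) = 0 (G(r) = 0*(2*r) = 0)
5797 + G((4 + 1)*(-4 + 5)) = 5797 + 0 = 5797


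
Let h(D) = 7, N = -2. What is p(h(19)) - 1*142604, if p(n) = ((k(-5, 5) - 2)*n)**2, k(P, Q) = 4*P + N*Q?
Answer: -92428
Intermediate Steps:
k(P, Q) = -2*Q + 4*P (k(P, Q) = 4*P - 2*Q = -2*Q + 4*P)
p(n) = 1024*n**2 (p(n) = (((-2*5 + 4*(-5)) - 2)*n)**2 = (((-10 - 20) - 2)*n)**2 = ((-30 - 2)*n)**2 = (-32*n)**2 = 1024*n**2)
p(h(19)) - 1*142604 = 1024*7**2 - 1*142604 = 1024*49 - 142604 = 50176 - 142604 = -92428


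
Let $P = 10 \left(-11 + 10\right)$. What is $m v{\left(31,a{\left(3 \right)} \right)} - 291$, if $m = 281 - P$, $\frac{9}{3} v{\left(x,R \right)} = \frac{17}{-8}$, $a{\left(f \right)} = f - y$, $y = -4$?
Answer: $- \frac{3977}{8} \approx -497.13$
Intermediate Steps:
$a{\left(f \right)} = 4 + f$ ($a{\left(f \right)} = f - -4 = f + 4 = 4 + f$)
$v{\left(x,R \right)} = - \frac{17}{24}$ ($v{\left(x,R \right)} = \frac{17 \frac{1}{-8}}{3} = \frac{17 \left(- \frac{1}{8}\right)}{3} = \frac{1}{3} \left(- \frac{17}{8}\right) = - \frac{17}{24}$)
$P = -10$ ($P = 10 \left(-1\right) = -10$)
$m = 291$ ($m = 281 - -10 = 281 + 10 = 291$)
$m v{\left(31,a{\left(3 \right)} \right)} - 291 = 291 \left(- \frac{17}{24}\right) - 291 = - \frac{1649}{8} - 291 = - \frac{3977}{8}$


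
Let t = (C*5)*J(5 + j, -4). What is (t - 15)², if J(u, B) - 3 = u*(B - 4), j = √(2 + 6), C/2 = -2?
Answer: 730425 + 464000*√2 ≈ 1.3866e+6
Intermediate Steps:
C = -4 (C = 2*(-2) = -4)
j = 2*√2 (j = √8 = 2*√2 ≈ 2.8284)
J(u, B) = 3 + u*(-4 + B) (J(u, B) = 3 + u*(B - 4) = 3 + u*(-4 + B))
t = 740 + 320*√2 (t = (-4*5)*(3 - 4*(5 + 2*√2) - 4*(5 + 2*√2)) = -20*(3 + (-20 - 8*√2) + (-20 - 8*√2)) = -20*(-37 - 16*√2) = 740 + 320*√2 ≈ 1192.5)
(t - 15)² = ((740 + 320*√2) - 15)² = (725 + 320*√2)²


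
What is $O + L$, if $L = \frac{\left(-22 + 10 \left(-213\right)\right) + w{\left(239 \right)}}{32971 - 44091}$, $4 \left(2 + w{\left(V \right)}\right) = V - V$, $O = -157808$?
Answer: $- \frac{877411403}{5560} \approx -1.5781 \cdot 10^{5}$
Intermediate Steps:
$w{\left(V \right)} = -2$ ($w{\left(V \right)} = -2 + \frac{V - V}{4} = -2 + \frac{1}{4} \cdot 0 = -2 + 0 = -2$)
$L = \frac{1077}{5560}$ ($L = \frac{\left(-22 + 10 \left(-213\right)\right) - 2}{32971 - 44091} = \frac{\left(-22 - 2130\right) - 2}{-11120} = \left(-2152 - 2\right) \left(- \frac{1}{11120}\right) = \left(-2154\right) \left(- \frac{1}{11120}\right) = \frac{1077}{5560} \approx 0.19371$)
$O + L = -157808 + \frac{1077}{5560} = - \frac{877411403}{5560}$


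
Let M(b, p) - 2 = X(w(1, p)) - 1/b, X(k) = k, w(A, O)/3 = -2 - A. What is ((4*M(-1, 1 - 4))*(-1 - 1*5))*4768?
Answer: 686592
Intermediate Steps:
w(A, O) = -6 - 3*A (w(A, O) = 3*(-2 - A) = -6 - 3*A)
M(b, p) = -7 - 1/b (M(b, p) = 2 + ((-6 - 3*1) - 1/b) = 2 + ((-6 - 3) - 1/b) = 2 + (-9 - 1/b) = -7 - 1/b)
((4*M(-1, 1 - 4))*(-1 - 1*5))*4768 = ((4*(-7 - 1/(-1)))*(-1 - 1*5))*4768 = ((4*(-7 - 1*(-1)))*(-1 - 5))*4768 = ((4*(-7 + 1))*(-6))*4768 = ((4*(-6))*(-6))*4768 = -24*(-6)*4768 = 144*4768 = 686592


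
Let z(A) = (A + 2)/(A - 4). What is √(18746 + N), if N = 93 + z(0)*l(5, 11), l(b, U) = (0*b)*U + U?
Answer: √75334/2 ≈ 137.24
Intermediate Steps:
z(A) = (2 + A)/(-4 + A)
l(b, U) = U (l(b, U) = 0*U + U = 0 + U = U)
N = 175/2 (N = 93 + ((2 + 0)/(-4 + 0))*11 = 93 + (2/(-4))*11 = 93 - ¼*2*11 = 93 - ½*11 = 93 - 11/2 = 175/2 ≈ 87.500)
√(18746 + N) = √(18746 + 175/2) = √(37667/2) = √75334/2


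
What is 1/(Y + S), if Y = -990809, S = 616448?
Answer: -1/374361 ≈ -2.6712e-6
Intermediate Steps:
1/(Y + S) = 1/(-990809 + 616448) = 1/(-374361) = -1/374361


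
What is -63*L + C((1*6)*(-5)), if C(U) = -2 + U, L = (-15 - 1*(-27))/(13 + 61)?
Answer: -1562/37 ≈ -42.216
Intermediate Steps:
L = 6/37 (L = (-15 + 27)/74 = 12*(1/74) = 6/37 ≈ 0.16216)
-63*L + C((1*6)*(-5)) = -63*6/37 + (-2 + (1*6)*(-5)) = -378/37 + (-2 + 6*(-5)) = -378/37 + (-2 - 30) = -378/37 - 32 = -1562/37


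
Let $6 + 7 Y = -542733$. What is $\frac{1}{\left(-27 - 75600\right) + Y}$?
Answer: $- \frac{7}{1072128} \approx -6.5291 \cdot 10^{-6}$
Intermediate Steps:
$Y = - \frac{542739}{7}$ ($Y = - \frac{6}{7} + \frac{1}{7} \left(-542733\right) = - \frac{6}{7} - \frac{542733}{7} = - \frac{542739}{7} \approx -77534.0$)
$\frac{1}{\left(-27 - 75600\right) + Y} = \frac{1}{\left(-27 - 75600\right) - \frac{542739}{7}} = \frac{1}{-75627 - \frac{542739}{7}} = \frac{1}{- \frac{1072128}{7}} = - \frac{7}{1072128}$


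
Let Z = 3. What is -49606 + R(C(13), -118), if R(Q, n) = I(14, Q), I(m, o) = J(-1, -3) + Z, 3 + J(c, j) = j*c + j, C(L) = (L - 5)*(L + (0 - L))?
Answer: -49606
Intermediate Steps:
C(L) = 0 (C(L) = (-5 + L)*(L - L) = (-5 + L)*0 = 0)
J(c, j) = -3 + j + c*j (J(c, j) = -3 + (j*c + j) = -3 + (c*j + j) = -3 + (j + c*j) = -3 + j + c*j)
I(m, o) = 0 (I(m, o) = (-3 - 3 - 1*(-3)) + 3 = (-3 - 3 + 3) + 3 = -3 + 3 = 0)
R(Q, n) = 0
-49606 + R(C(13), -118) = -49606 + 0 = -49606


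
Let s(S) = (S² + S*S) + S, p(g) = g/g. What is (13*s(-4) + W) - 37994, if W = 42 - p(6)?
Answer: -37589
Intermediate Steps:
p(g) = 1
W = 41 (W = 42 - 1*1 = 42 - 1 = 41)
s(S) = S + 2*S² (s(S) = (S² + S²) + S = 2*S² + S = S + 2*S²)
(13*s(-4) + W) - 37994 = (13*(-4*(1 + 2*(-4))) + 41) - 37994 = (13*(-4*(1 - 8)) + 41) - 37994 = (13*(-4*(-7)) + 41) - 37994 = (13*28 + 41) - 37994 = (364 + 41) - 37994 = 405 - 37994 = -37589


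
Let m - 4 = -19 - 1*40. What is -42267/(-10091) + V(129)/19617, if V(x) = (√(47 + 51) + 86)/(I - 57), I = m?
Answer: 46432063471/11085488232 - √2/313872 ≈ 4.1885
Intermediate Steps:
m = -55 (m = 4 + (-19 - 1*40) = 4 + (-19 - 40) = 4 - 59 = -55)
I = -55
V(x) = -43/56 - √2/16 (V(x) = (√(47 + 51) + 86)/(-55 - 57) = (√98 + 86)/(-112) = (7*√2 + 86)*(-1/112) = (86 + 7*√2)*(-1/112) = -43/56 - √2/16)
-42267/(-10091) + V(129)/19617 = -42267/(-10091) + (-43/56 - √2/16)/19617 = -42267*(-1/10091) + (-43/56 - √2/16)*(1/19617) = 42267/10091 + (-43/1098552 - √2/313872) = 46432063471/11085488232 - √2/313872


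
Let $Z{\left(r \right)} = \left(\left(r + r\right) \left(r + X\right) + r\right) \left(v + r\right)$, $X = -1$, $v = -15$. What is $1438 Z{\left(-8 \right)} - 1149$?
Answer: $-4499213$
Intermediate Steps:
$Z{\left(r \right)} = \left(-15 + r\right) \left(r + 2 r \left(-1 + r\right)\right)$ ($Z{\left(r \right)} = \left(\left(r + r\right) \left(r - 1\right) + r\right) \left(-15 + r\right) = \left(2 r \left(-1 + r\right) + r\right) \left(-15 + r\right) = \left(r + 2 r \left(-1 + r\right)\right) \left(-15 + r\right) = \left(-15 + r\right) \left(r + 2 r \left(-1 + r\right)\right)$)
$1438 Z{\left(-8 \right)} - 1149 = 1438 \left(- 8 \left(15 - -248 + 2 \left(-8\right)^{2}\right)\right) - 1149 = 1438 \left(- 8 \left(15 + 248 + 2 \cdot 64\right)\right) - 1149 = 1438 \left(- 8 \left(15 + 248 + 128\right)\right) - 1149 = 1438 \left(\left(-8\right) 391\right) - 1149 = 1438 \left(-3128\right) - 1149 = -4498064 - 1149 = -4499213$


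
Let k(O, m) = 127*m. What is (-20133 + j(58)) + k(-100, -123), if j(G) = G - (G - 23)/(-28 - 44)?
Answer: -2570077/72 ≈ -35696.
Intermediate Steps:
j(G) = -23/72 + 73*G/72 (j(G) = G - (-23 + G)/(-72) = G - (-23 + G)*(-1)/72 = G - (23/72 - G/72) = G + (-23/72 + G/72) = -23/72 + 73*G/72)
(-20133 + j(58)) + k(-100, -123) = (-20133 + (-23/72 + (73/72)*58)) + 127*(-123) = (-20133 + (-23/72 + 2117/36)) - 15621 = (-20133 + 4211/72) - 15621 = -1445365/72 - 15621 = -2570077/72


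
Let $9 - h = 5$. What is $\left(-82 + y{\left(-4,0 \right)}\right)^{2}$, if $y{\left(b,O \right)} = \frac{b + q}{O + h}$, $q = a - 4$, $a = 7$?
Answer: $\frac{108241}{16} \approx 6765.1$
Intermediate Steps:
$h = 4$ ($h = 9 - 5 = 4$)
$q = 3$ ($q = 7 - 4 = 3$)
$y{\left(b,O \right)} = \frac{3 + b}{4 + O}$ ($y{\left(b,O \right)} = \frac{b + 3}{O + 4} = \frac{3 + b}{4 + O}$)
$\left(-82 + y{\left(-4,0 \right)}\right)^{2} = \left(-82 + \frac{3 - 4}{4 + 0}\right)^{2} = \left(-82 + \frac{1}{4} \left(-1\right)\right)^{2} = \left(-82 - \frac{1}{4}\right)^{2} = \left(- \frac{329}{4}\right)^{2} = \frac{108241}{16}$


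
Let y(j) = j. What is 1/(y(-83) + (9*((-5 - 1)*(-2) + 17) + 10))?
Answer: 1/188 ≈ 0.0053191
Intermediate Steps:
1/(y(-83) + (9*((-5 - 1)*(-2) + 17) + 10)) = 1/(-83 + (9*((-5 - 1)*(-2) + 17) + 10)) = 1/(-83 + (9*(-6*(-2) + 17) + 10)) = 1/(-83 + (9*(12 + 17) + 10)) = 1/(-83 + (9*29 + 10)) = 1/(-83 + (261 + 10)) = 1/(-83 + 271) = 1/188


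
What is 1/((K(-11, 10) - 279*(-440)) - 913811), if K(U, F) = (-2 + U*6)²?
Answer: -1/786427 ≈ -1.2716e-6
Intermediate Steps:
K(U, F) = (-2 + 6*U)²
1/((K(-11, 10) - 279*(-440)) - 913811) = 1/((4*(-1 + 3*(-11))² - 279*(-440)) - 913811) = 1/((4*(-1 - 33)² + 122760) - 913811) = 1/((4*(-34)² + 122760) - 913811) = 1/((4*1156 + 122760) - 913811) = 1/((4624 + 122760) - 913811) = 1/(127384 - 913811) = 1/(-786427) = -1/786427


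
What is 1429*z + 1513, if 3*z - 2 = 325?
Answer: 157274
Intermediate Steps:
z = 109 (z = ⅔ + (⅓)*325 = ⅔ + 325/3 = 109)
1429*z + 1513 = 1429*109 + 1513 = 155761 + 1513 = 157274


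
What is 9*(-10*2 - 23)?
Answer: -387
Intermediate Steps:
9*(-10*2 - 23) = 9*(-20 - 23) = 9*(-43) = -387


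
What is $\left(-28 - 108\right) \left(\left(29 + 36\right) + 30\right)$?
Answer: $-12920$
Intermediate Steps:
$\left(-28 - 108\right) \left(\left(29 + 36\right) + 30\right) = - 136 \left(65 + 30\right) = \left(-136\right) 95 = -12920$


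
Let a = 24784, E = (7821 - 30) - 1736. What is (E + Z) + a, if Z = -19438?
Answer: 11401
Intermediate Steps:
E = 6055 (E = 7791 - 1736 = 6055)
(E + Z) + a = (6055 - 19438) + 24784 = -13383 + 24784 = 11401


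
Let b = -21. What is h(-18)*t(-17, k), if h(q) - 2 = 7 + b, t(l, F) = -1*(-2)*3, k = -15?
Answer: -72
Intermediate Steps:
t(l, F) = 6 (t(l, F) = 2*3 = 6)
h(q) = -12 (h(q) = 2 + (7 - 21) = 2 - 14 = -12)
h(-18)*t(-17, k) = -12*6 = -72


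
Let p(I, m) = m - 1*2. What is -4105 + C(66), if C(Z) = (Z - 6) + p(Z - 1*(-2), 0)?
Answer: -4047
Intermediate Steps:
p(I, m) = -2 + m (p(I, m) = m - 2 = -2 + m)
C(Z) = -8 + Z (C(Z) = (Z - 6) + (-2 + 0) = (-6 + Z) - 2 = -8 + Z)
-4105 + C(66) = -4105 + (-8 + 66) = -4105 + 58 = -4047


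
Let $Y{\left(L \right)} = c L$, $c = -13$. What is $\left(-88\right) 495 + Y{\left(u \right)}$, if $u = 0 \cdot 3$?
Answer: $-43560$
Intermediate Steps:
$u = 0$
$Y{\left(L \right)} = - 13 L$
$\left(-88\right) 495 + Y{\left(u \right)} = \left(-88\right) 495 - 0 = -43560 + 0 = -43560$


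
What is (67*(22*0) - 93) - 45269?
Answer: -45362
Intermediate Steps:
(67*(22*0) - 93) - 45269 = (67*0 - 93) - 45269 = (0 - 93) - 45269 = -93 - 45269 = -45362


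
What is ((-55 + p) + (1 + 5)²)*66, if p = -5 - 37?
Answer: -4026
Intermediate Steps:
p = -42
((-55 + p) + (1 + 5)²)*66 = ((-55 - 42) + (1 + 5)²)*66 = (-97 + 6²)*66 = (-97 + 36)*66 = -61*66 = -4026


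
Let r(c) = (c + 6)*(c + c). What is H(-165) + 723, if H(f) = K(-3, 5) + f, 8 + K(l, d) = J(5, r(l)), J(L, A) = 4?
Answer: 554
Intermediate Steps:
r(c) = 2*c*(6 + c) (r(c) = (6 + c)*(2*c) = 2*c*(6 + c))
K(l, d) = -4 (K(l, d) = -8 + 4 = -4)
H(f) = -4 + f
H(-165) + 723 = (-4 - 165) + 723 = -169 + 723 = 554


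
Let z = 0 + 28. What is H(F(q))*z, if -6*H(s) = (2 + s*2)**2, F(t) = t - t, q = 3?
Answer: -56/3 ≈ -18.667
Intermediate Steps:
F(t) = 0
z = 28
H(s) = -(2 + 2*s)**2/6 (H(s) = -(2 + s*2)**2/6 = -(2 + 2*s)**2/6)
H(F(q))*z = -2*(1 + 0)**2/3*28 = -2/3*1**2*28 = -2/3*1*28 = -2/3*28 = -56/3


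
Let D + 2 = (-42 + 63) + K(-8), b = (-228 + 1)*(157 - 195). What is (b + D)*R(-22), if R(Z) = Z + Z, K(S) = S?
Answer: -380028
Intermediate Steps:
b = 8626 (b = -227*(-38) = 8626)
D = 11 (D = -2 + ((-42 + 63) - 8) = -2 + (21 - 8) = -2 + 13 = 11)
R(Z) = 2*Z
(b + D)*R(-22) = (8626 + 11)*(2*(-22)) = 8637*(-44) = -380028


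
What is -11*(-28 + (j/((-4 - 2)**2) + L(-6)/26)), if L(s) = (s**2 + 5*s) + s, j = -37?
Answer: 11495/36 ≈ 319.31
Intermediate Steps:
L(s) = s**2 + 6*s
-11*(-28 + (j/((-4 - 2)**2) + L(-6)/26)) = -11*(-28 + (-37/(-4 - 2)**2 - 6*(6 - 6)/26)) = -11*(-28 + (-37/((-6)**2) - 6*0*(1/26))) = -11*(-28 + (-37/36 + 0*(1/26))) = -11*(-28 + (-37*1/36 + 0)) = -11*(-28 + (-37/36 + 0)) = -11*(-28 - 37/36) = -11*(-1045/36) = 11495/36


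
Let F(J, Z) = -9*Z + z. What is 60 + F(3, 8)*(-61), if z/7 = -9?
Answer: 8295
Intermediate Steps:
z = -63 (z = 7*(-9) = -63)
F(J, Z) = -63 - 9*Z (F(J, Z) = -9*Z - 63 = -63 - 9*Z)
60 + F(3, 8)*(-61) = 60 + (-63 - 9*8)*(-61) = 60 + (-63 - 72)*(-61) = 60 - 135*(-61) = 60 + 8235 = 8295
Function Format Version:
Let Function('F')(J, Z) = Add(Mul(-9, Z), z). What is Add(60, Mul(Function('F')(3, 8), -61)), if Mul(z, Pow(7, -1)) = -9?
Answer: 8295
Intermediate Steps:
z = -63 (z = Mul(7, -9) = -63)
Function('F')(J, Z) = Add(-63, Mul(-9, Z)) (Function('F')(J, Z) = Add(Mul(-9, Z), -63) = Add(-63, Mul(-9, Z)))
Add(60, Mul(Function('F')(3, 8), -61)) = Add(60, Mul(Add(-63, Mul(-9, 8)), -61)) = Add(60, Mul(Add(-63, -72), -61)) = Add(60, Mul(-135, -61)) = Add(60, 8235) = 8295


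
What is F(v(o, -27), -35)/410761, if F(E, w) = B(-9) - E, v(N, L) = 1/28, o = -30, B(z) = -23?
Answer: -645/11501308 ≈ -5.6081e-5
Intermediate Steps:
v(N, L) = 1/28
F(E, w) = -23 - E
F(v(o, -27), -35)/410761 = (-23 - 1*1/28)/410761 = (-23 - 1/28)*(1/410761) = -645/28*1/410761 = -645/11501308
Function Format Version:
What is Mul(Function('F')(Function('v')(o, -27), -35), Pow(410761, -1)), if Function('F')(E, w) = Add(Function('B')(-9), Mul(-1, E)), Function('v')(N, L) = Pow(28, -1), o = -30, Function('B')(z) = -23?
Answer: Rational(-645, 11501308) ≈ -5.6081e-5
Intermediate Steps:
Function('v')(N, L) = Rational(1, 28)
Function('F')(E, w) = Add(-23, Mul(-1, E))
Mul(Function('F')(Function('v')(o, -27), -35), Pow(410761, -1)) = Mul(Add(-23, Mul(-1, Rational(1, 28))), Pow(410761, -1)) = Mul(Add(-23, Rational(-1, 28)), Rational(1, 410761)) = Mul(Rational(-645, 28), Rational(1, 410761)) = Rational(-645, 11501308)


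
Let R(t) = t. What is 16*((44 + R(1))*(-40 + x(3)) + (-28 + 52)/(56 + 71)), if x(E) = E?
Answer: -3382896/127 ≈ -26637.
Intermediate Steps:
16*((44 + R(1))*(-40 + x(3)) + (-28 + 52)/(56 + 71)) = 16*((44 + 1)*(-40 + 3) + (-28 + 52)/(56 + 71)) = 16*(45*(-37) + 24/127) = 16*(-1665 + 24*(1/127)) = 16*(-1665 + 24/127) = 16*(-211431/127) = -3382896/127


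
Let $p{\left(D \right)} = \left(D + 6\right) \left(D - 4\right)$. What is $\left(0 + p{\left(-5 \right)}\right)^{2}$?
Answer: $81$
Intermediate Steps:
$p{\left(D \right)} = \left(-4 + D\right) \left(6 + D\right)$ ($p{\left(D \right)} = \left(6 + D\right) \left(-4 + D\right) = \left(-4 + D\right) \left(6 + D\right)$)
$\left(0 + p{\left(-5 \right)}\right)^{2} = \left(0 + \left(-24 + \left(-5\right)^{2} + 2 \left(-5\right)\right)\right)^{2} = \left(0 - 9\right)^{2} = \left(-9\right)^{2} = 81$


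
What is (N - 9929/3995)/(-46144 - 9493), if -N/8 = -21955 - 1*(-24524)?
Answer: 2002809/5421215 ≈ 0.36944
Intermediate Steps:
N = -20552 (N = -8*(-21955 - 1*(-24524)) = -8*(-21955 + 24524) = -8*2569 = -20552)
(N - 9929/3995)/(-46144 - 9493) = (-20552 - 9929/3995)/(-46144 - 9493) = (-20552 - 9929*1/3995)/(-55637) = (-20552 - 9929/3995)*(-1/55637) = -82115169/3995*(-1/55637) = 2002809/5421215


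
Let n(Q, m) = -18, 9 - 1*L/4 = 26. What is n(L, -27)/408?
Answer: -3/68 ≈ -0.044118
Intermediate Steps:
L = -68 (L = 36 - 4*26 = 36 - 104 = -68)
n(L, -27)/408 = -18/408 = -18*1/408 = -3/68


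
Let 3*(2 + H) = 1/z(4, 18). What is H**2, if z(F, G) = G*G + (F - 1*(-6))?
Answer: 4012009/1004004 ≈ 3.9960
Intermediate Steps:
z(F, G) = 6 + F + G**2 (z(F, G) = G**2 + (F + 6) = G**2 + (6 + F) = 6 + F + G**2)
H = -2003/1002 (H = -2 + 1/(3*(6 + 4 + 18**2)) = -2 + 1/(3*(6 + 4 + 324)) = -2 + (1/3)/334 = -2 + (1/3)*(1/334) = -2 + 1/1002 = -2003/1002 ≈ -1.9990)
H**2 = (-2003/1002)**2 = 4012009/1004004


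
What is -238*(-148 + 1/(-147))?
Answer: 739738/21 ≈ 35226.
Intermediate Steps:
-238*(-148 + 1/(-147)) = -238*(-148 - 1/147) = -238*(-21757/147) = 739738/21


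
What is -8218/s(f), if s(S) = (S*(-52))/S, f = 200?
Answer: 4109/26 ≈ 158.04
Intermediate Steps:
s(S) = -52 (s(S) = (-52*S)/S = -52)
-8218/s(f) = -8218/(-52) = -8218*(-1/52) = 4109/26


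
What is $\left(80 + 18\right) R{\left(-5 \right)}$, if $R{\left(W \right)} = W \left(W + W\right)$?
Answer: $4900$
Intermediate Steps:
$R{\left(W \right)} = 2 W^{2}$ ($R{\left(W \right)} = W 2 W = 2 W^{2}$)
$\left(80 + 18\right) R{\left(-5 \right)} = \left(80 + 18\right) 2 \left(-5\right)^{2} = 98 \cdot 2 \cdot 25 = 98 \cdot 50 = 4900$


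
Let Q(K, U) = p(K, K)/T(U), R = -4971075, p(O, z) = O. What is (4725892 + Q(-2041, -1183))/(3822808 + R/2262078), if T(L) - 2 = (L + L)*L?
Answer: 4987006259724308547/4034022882742528670 ≈ 1.2362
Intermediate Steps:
T(L) = 2 + 2*L**2 (T(L) = 2 + (L + L)*L = 2 + (2*L)*L = 2 + 2*L**2)
Q(K, U) = K/(2 + 2*U**2)
(4725892 + Q(-2041, -1183))/(3822808 + R/2262078) = (4725892 + (1/2)*(-2041)/(1 + (-1183)**2))/(3822808 - 4971075/2262078) = (4725892 + (1/2)*(-2041)/(1 + 1399489))/(3822808 - 4971075*1/2262078) = (4725892 + (1/2)*(-2041)/1399490)/(3822808 - 1657025/754026) = (4725892 + (1/2)*(-2041)*(1/1399490))/(2882494967983/754026) = (4725892 - 2041/2798980)*(754026/2882494967983) = (13227677188119/2798980)*(754026/2882494967983) = 4987006259724308547/4034022882742528670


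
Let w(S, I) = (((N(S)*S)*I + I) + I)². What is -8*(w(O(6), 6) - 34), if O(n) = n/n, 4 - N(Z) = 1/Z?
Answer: -6928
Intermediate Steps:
N(Z) = 4 - 1/Z
O(n) = 1
w(S, I) = (2*I + I*S*(4 - 1/S))² (w(S, I) = ((((4 - 1/S)*S)*I + I) + I)² = (((S*(4 - 1/S))*I + I) + I)² = ((I*S*(4 - 1/S) + I) + I)² = ((I + I*S*(4 - 1/S)) + I)² = (2*I + I*S*(4 - 1/S))²)
-8*(w(O(6), 6) - 34) = -8*(6²*(1 + 4*1)² - 34) = -8*(36*(1 + 4)² - 34) = -8*(36*5² - 34) = -8*(36*25 - 34) = -8*(900 - 34) = -8*866 = -6928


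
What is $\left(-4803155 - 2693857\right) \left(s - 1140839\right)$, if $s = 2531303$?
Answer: $-10424325293568$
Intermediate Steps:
$\left(-4803155 - 2693857\right) \left(s - 1140839\right) = \left(-4803155 - 2693857\right) \left(2531303 - 1140839\right) = \left(-7497012\right) 1390464 = -10424325293568$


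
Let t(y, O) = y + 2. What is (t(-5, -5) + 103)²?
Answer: 10000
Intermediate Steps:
t(y, O) = 2 + y
(t(-5, -5) + 103)² = ((2 - 5) + 103)² = (-3 + 103)² = 100² = 10000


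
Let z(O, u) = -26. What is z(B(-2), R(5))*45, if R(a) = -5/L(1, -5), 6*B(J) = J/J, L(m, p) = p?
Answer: -1170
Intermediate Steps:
B(J) = ⅙ (B(J) = (J/J)/6 = (⅙)*1 = ⅙)
R(a) = 1 (R(a) = -5/(-5) = -5*(-⅕) = 1)
z(B(-2), R(5))*45 = -26*45 = -1170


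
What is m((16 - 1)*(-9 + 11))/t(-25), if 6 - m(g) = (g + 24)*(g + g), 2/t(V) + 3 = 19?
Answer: -25872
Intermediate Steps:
t(V) = ⅛ (t(V) = 2/(-3 + 19) = 2/16 = 2*(1/16) = ⅛)
m(g) = 6 - 2*g*(24 + g) (m(g) = 6 - (g + 24)*(g + g) = 6 - (24 + g)*2*g = 6 - 2*g*(24 + g))
m((16 - 1)*(-9 + 11))/t(-25) = (6 - 48*(16 - 1)*(-9 + 11) - 2*(-9 + 11)²*(16 - 1)²)/(⅛) = (6 - 720*2 - 2*(15*2)²)*8 = (6 - 48*30 - 2*30²)*8 = (6 - 1440 - 2*900)*8 = (6 - 1440 - 1800)*8 = -3234*8 = -25872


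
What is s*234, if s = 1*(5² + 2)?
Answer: 6318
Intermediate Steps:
s = 27 (s = 1*(25 + 2) = 1*27 = 27)
s*234 = 27*234 = 6318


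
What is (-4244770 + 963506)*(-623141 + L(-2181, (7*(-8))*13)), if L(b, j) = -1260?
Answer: 2048824522864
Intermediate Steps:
(-4244770 + 963506)*(-623141 + L(-2181, (7*(-8))*13)) = (-4244770 + 963506)*(-623141 - 1260) = -3281264*(-624401) = 2048824522864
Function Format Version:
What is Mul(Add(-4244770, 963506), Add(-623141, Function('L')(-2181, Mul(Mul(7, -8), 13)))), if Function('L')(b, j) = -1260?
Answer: 2048824522864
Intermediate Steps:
Mul(Add(-4244770, 963506), Add(-623141, Function('L')(-2181, Mul(Mul(7, -8), 13)))) = Mul(Add(-4244770, 963506), Add(-623141, -1260)) = Mul(-3281264, -624401) = 2048824522864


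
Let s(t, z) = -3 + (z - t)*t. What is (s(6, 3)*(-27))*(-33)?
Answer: -18711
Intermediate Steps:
s(t, z) = -3 + t*(z - t)
(s(6, 3)*(-27))*(-33) = ((-3 - 1*6² + 6*3)*(-27))*(-33) = ((-3 - 1*36 + 18)*(-27))*(-33) = ((-3 - 36 + 18)*(-27))*(-33) = -21*(-27)*(-33) = 567*(-33) = -18711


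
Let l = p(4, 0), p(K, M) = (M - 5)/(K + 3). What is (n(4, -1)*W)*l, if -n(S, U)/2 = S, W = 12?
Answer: 480/7 ≈ 68.571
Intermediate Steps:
n(S, U) = -2*S
p(K, M) = (-5 + M)/(3 + K)
l = -5/7 (l = (-5 + 0)/(3 + 4) = -5/7 ≈ -0.71429)
(n(4, -1)*W)*l = (-2*4*12)*(-5/7) = -8*12*(-5/7) = -96*(-5/7) = 480/7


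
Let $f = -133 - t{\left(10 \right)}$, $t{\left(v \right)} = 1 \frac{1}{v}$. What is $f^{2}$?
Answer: $\frac{1771561}{100} \approx 17716.0$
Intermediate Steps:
$t{\left(v \right)} = \frac{1}{v}$
$f = - \frac{1331}{10}$ ($f = -133 - \frac{1}{10} = - \frac{1331}{10} \approx -133.1$)
$f^{2} = \left(- \frac{1331}{10}\right)^{2} = \frac{1771561}{100}$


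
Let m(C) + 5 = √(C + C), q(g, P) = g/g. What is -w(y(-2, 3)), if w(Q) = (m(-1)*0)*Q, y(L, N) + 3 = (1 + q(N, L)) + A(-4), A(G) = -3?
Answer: 0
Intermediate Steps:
q(g, P) = 1
m(C) = -5 + √2*√C (m(C) = -5 + √(C + C) = -5 + √(2*C) = -5 + √2*√C)
y(L, N) = -4 (y(L, N) = -3 + ((1 + 1) - 3) = -3 + (2 - 3) = -3 - 1 = -4)
w(Q) = 0 (w(Q) = ((-5 + √2*√(-1))*0)*Q = ((-5 + √2*I)*0)*Q = ((-5 + I*√2)*0)*Q = 0*Q = 0)
-w(y(-2, 3)) = -1*0 = 0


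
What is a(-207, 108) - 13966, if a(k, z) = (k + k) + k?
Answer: -14587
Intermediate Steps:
a(k, z) = 3*k (a(k, z) = 2*k + k = 3*k)
a(-207, 108) - 13966 = 3*(-207) - 13966 = -621 - 13966 = -14587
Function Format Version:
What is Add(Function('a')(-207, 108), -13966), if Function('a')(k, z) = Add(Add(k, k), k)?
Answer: -14587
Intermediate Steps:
Function('a')(k, z) = Mul(3, k) (Function('a')(k, z) = Add(Mul(2, k), k) = Mul(3, k))
Add(Function('a')(-207, 108), -13966) = Add(Mul(3, -207), -13966) = Add(-621, -13966) = -14587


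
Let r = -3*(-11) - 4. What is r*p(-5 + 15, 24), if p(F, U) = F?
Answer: 290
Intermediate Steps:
r = 29 (r = 33 - 4 = 29)
r*p(-5 + 15, 24) = 29*(-5 + 15) = 29*10 = 290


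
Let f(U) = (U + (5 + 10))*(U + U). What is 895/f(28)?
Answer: 895/2408 ≈ 0.37168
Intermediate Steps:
f(U) = 2*U*(15 + U) (f(U) = (U + 15)*(2*U) = (15 + U)*(2*U) = 2*U*(15 + U))
895/f(28) = 895/((2*28*(15 + 28))) = 895/((2*28*43)) = 895/2408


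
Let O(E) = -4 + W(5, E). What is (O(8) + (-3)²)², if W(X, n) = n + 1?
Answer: 196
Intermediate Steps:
W(X, n) = 1 + n
O(E) = -3 + E (O(E) = -4 + (1 + E) = -3 + E)
(O(8) + (-3)²)² = ((-3 + 8) + (-3)²)² = (5 + 9)² = 14² = 196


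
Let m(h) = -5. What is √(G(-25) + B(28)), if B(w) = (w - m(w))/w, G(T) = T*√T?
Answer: √(231 - 24500*I)/14 ≈ 7.9431 - 7.8685*I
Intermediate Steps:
G(T) = T^(3/2)
B(w) = (5 + w)/w (B(w) = (w - 1*(-5))/w = (w + 5)/w = (5 + w)/w)
√(G(-25) + B(28)) = √((-25)^(3/2) + (5 + 28)/28) = √(-125*I + (1/28)*33) = √(-125*I + 33/28) = √(33/28 - 125*I)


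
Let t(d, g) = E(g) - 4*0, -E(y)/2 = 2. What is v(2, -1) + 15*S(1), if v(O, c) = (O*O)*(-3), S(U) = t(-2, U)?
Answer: -72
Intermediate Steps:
E(y) = -4 (E(y) = -2*2 = -4)
t(d, g) = -4 (t(d, g) = -4 - 4*0 = -4 - 1*0 = -4 + 0 = -4)
S(U) = -4
v(O, c) = -3*O² (v(O, c) = O²*(-3) = -3*O²)
v(2, -1) + 15*S(1) = -3*2² + 15*(-4) = -3*4 - 60 = -12 - 60 = -72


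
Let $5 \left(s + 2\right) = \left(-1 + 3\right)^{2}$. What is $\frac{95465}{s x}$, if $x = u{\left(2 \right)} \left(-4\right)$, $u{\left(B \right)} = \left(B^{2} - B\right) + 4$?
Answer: $\frac{477325}{144} \approx 3314.8$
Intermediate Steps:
$u{\left(B \right)} = 4 + B^{2} - B$
$s = - \frac{6}{5}$ ($s = -2 + \frac{\left(-1 + 3\right)^{2}}{5} = -2 + \frac{2^{2}}{5} = -2 + \frac{1}{5} \cdot 4 = -2 + \frac{4}{5} = - \frac{6}{5} \approx -1.2$)
$x = -24$ ($x = \left(4 + 2^{2} - 2\right) \left(-4\right) = \left(4 + 4 - 2\right) \left(-4\right) = 6 \left(-4\right) = -24$)
$\frac{95465}{s x} = \frac{95465}{\left(- \frac{6}{5}\right) \left(-24\right)} = \frac{95465}{\frac{144}{5}} = 95465 \cdot \frac{5}{144} = \frac{477325}{144}$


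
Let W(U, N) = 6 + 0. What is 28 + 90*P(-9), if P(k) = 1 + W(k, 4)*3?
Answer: 1738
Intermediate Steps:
W(U, N) = 6
P(k) = 19 (P(k) = 1 + 6*3 = 1 + 18 = 19)
28 + 90*P(-9) = 28 + 90*19 = 28 + 1710 = 1738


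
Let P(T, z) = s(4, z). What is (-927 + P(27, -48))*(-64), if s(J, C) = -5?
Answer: 59648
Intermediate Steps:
P(T, z) = -5
(-927 + P(27, -48))*(-64) = (-927 - 5)*(-64) = -932*(-64) = 59648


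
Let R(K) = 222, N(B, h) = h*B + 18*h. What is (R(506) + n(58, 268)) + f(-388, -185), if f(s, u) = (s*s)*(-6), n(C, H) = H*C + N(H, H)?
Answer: -810850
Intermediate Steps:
N(B, h) = 18*h + B*h (N(B, h) = B*h + 18*h = 18*h + B*h)
n(C, H) = C*H + H*(18 + H) (n(C, H) = H*C + H*(18 + H) = C*H + H*(18 + H))
f(s, u) = -6*s² (f(s, u) = s²*(-6) = -6*s²)
(R(506) + n(58, 268)) + f(-388, -185) = (222 + 268*(18 + 58 + 268)) - 6*(-388)² = (222 + 268*344) - 6*150544 = (222 + 92192) - 903264 = 92414 - 903264 = -810850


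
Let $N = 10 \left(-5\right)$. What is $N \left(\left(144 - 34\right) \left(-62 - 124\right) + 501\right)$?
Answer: $997950$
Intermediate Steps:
$N = -50$
$N \left(\left(144 - 34\right) \left(-62 - 124\right) + 501\right) = - 50 \left(\left(144 - 34\right) \left(-62 - 124\right) + 501\right) = - 50 \left(110 \left(-186\right) + 501\right) = - 50 \left(-20460 + 501\right) = \left(-50\right) \left(-19959\right) = 997950$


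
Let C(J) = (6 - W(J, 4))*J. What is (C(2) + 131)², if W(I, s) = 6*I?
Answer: 14161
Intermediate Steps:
C(J) = J*(6 - 6*J) (C(J) = (6 - 6*J)*J = J*(6 - 6*J))
(C(2) + 131)² = (6*2*(1 - 1*2) + 131)² = (6*2*(1 - 2) + 131)² = (6*2*(-1) + 131)² = (-12 + 131)² = 119² = 14161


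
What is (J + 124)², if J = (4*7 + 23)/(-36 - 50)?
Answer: 112635769/7396 ≈ 15229.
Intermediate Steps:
J = -51/86 (J = (28 + 23)/(-86) = 51*(-1/86) = -51/86 ≈ -0.59302)
(J + 124)² = (-51/86 + 124)² = (10613/86)² = 112635769/7396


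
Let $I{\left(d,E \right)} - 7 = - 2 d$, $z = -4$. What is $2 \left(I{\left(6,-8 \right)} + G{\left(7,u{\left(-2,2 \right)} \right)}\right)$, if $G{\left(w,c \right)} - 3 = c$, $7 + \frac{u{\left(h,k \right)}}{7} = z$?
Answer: $-158$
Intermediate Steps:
$u{\left(h,k \right)} = -77$ ($u{\left(h,k \right)} = -49 + 7 \left(-4\right) = -49 - 28 = -77$)
$G{\left(w,c \right)} = 3 + c$
$I{\left(d,E \right)} = 7 - 2 d$
$2 \left(I{\left(6,-8 \right)} + G{\left(7,u{\left(-2,2 \right)} \right)}\right) = 2 \left(\left(7 - 12\right) + \left(3 - 77\right)\right) = 2 \left(\left(7 - 12\right) - 74\right) = 2 \left(-5 - 74\right) = 2 \left(-79\right) = -158$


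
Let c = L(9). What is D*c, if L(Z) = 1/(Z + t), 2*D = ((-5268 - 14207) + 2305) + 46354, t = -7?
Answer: 7296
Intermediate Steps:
D = 14592 (D = (((-5268 - 14207) + 2305) + 46354)/2 = ((-19475 + 2305) + 46354)/2 = (-17170 + 46354)/2 = (½)*29184 = 14592)
L(Z) = 1/(-7 + Z) (L(Z) = 1/(Z - 7) = 1/(-7 + Z))
c = ½ (c = 1/(-7 + 9) = 1/2 = ½ ≈ 0.50000)
D*c = 14592*(½) = 7296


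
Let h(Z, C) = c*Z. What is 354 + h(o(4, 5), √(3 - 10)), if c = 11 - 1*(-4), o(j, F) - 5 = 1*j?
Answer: 489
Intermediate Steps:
o(j, F) = 5 + j (o(j, F) = 5 + 1*j = 5 + j)
c = 15 (c = 11 + 4 = 15)
h(Z, C) = 15*Z
354 + h(o(4, 5), √(3 - 10)) = 354 + 15*(5 + 4) = 354 + 15*9 = 354 + 135 = 489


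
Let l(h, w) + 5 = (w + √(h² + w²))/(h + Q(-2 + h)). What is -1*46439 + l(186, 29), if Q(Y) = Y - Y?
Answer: -8638555/186 + √35437/186 ≈ -46443.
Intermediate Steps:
Q(Y) = 0
l(h, w) = -5 + (w + √(h² + w²))/h (l(h, w) = -5 + (w + √(h² + w²))/(h + 0) = -5 + (w + √(h² + w²))/h)
-1*46439 + l(186, 29) = -1*46439 + (29 + √(186² + 29²) - 5*186)/186 = -46439 + (29 + √(34596 + 841) - 930)/186 = -46439 + (29 + √35437 - 930)/186 = -46439 + (-901 + √35437)/186 = -46439 + (-901/186 + √35437/186) = -8638555/186 + √35437/186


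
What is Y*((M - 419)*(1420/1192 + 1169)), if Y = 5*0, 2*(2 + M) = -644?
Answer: 0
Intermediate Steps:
M = -324 (M = -2 + (½)*(-644) = -2 - 322 = -324)
Y = 0
Y*((M - 419)*(1420/1192 + 1169)) = 0*((-324 - 419)*(1420/1192 + 1169)) = 0*(-743*(1420*(1/1192) + 1169)) = 0*(-743*(355/298 + 1169)) = 0*(-743*348717/298) = 0*(-259096731/298) = 0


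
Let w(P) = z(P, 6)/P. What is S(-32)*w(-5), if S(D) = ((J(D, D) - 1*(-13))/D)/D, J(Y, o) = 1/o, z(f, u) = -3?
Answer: 249/32768 ≈ 0.0075989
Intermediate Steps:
w(P) = -3/P
S(D) = (13 + 1/D)/D² (S(D) = ((1/D - 1*(-13))/D)/D = ((1/D + 13)/D)/D = ((13 + 1/D)/D)/D = (13 + 1/D)/D²)
S(-32)*w(-5) = ((1 + 13*(-32))/(-32)³)*(-3/(-5)) = (-(1 - 416)/32768)*(-3*(-⅕)) = -1/32768*(-415)*(⅗) = (415/32768)*(⅗) = 249/32768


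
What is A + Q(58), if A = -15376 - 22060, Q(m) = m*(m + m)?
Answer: -30708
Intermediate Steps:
Q(m) = 2*m² (Q(m) = m*(2*m) = 2*m²)
A = -37436
A + Q(58) = -37436 + 2*58² = -37436 + 2*3364 = -37436 + 6728 = -30708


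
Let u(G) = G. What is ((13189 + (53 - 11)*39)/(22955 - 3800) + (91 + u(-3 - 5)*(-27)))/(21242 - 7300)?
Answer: 2947706/133529505 ≈ 0.022075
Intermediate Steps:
((13189 + (53 - 11)*39)/(22955 - 3800) + (91 + u(-3 - 5)*(-27)))/(21242 - 7300) = ((13189 + (53 - 11)*39)/(22955 - 3800) + (91 + (-3 - 5)*(-27)))/(21242 - 7300) = ((13189 + 42*39)/19155 + (91 - 8*(-27)))/13942 = ((13189 + 1638)*(1/19155) + (91 + 216))*(1/13942) = (14827*(1/19155) + 307)*(1/13942) = (14827/19155 + 307)*(1/13942) = (5895412/19155)*(1/13942) = 2947706/133529505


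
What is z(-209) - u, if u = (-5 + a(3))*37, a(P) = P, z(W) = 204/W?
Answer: 15262/209 ≈ 73.024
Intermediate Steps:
u = -74 (u = (-5 + 3)*37 = -2*37 = -74)
z(-209) - u = 204/(-209) - 1*(-74) = 204*(-1/209) + 74 = -204/209 + 74 = 15262/209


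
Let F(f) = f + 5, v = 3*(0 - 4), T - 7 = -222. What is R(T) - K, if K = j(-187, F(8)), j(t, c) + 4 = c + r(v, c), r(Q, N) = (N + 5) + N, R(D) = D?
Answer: -255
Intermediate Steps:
T = -215 (T = 7 - 222 = -215)
v = -12 (v = 3*(-4) = -12)
F(f) = 5 + f
r(Q, N) = 5 + 2*N (r(Q, N) = (5 + N) + N = 5 + 2*N)
j(t, c) = 1 + 3*c (j(t, c) = -4 + (c + (5 + 2*c)) = -4 + (5 + 3*c) = 1 + 3*c)
K = 40 (K = 1 + 3*(5 + 8) = 1 + 3*13 = 1 + 39 = 40)
R(T) - K = -215 - 1*40 = -215 - 40 = -255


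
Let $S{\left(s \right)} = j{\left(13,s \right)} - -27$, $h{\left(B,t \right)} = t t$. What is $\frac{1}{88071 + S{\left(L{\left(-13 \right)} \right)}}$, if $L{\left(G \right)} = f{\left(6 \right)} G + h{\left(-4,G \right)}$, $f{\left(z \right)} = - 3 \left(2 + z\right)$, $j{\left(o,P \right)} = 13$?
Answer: $\frac{1}{88111} \approx 1.1349 \cdot 10^{-5}$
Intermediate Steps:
$h{\left(B,t \right)} = t^{2}$
$f{\left(z \right)} = -6 - 3 z$
$L{\left(G \right)} = G^{2} - 24 G$ ($L{\left(G \right)} = \left(-6 - 18\right) G + G^{2} = - 24 G + G^{2} = G^{2} - 24 G$)
$S{\left(s \right)} = 40$ ($S{\left(s \right)} = 13 - -27 = 13 + 27 = 40$)
$\frac{1}{88071 + S{\left(L{\left(-13 \right)} \right)}} = \frac{1}{88071 + 40} = \frac{1}{88111}$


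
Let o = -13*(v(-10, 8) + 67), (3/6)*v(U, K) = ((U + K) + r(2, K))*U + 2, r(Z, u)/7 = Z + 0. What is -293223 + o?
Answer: -291026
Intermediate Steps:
r(Z, u) = 7*Z (r(Z, u) = 7*(Z + 0) = 7*Z)
v(U, K) = 4 + 2*U*(14 + K + U) (v(U, K) = 2*(((U + K) + 7*2)*U + 2) = 2*(((K + U) + 14)*U + 2) = 2*((14 + K + U)*U + 2) = 2*(U*(14 + K + U) + 2) = 2*(2 + U*(14 + K + U)) = 4 + 2*U*(14 + K + U))
o = 2197 (o = -13*((4 + 2*(-10)² + 28*(-10) + 2*8*(-10)) + 67) = -13*((4 + 2*100 - 280 - 160) + 67) = -13*((4 + 200 - 280 - 160) + 67) = -13*(-236 + 67) = -13*(-169) = 2197)
-293223 + o = -293223 + 2197 = -291026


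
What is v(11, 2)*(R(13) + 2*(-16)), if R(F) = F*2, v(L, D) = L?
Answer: -66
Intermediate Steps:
R(F) = 2*F
v(11, 2)*(R(13) + 2*(-16)) = 11*(2*13 + 2*(-16)) = 11*(26 - 32) = 11*(-6) = -66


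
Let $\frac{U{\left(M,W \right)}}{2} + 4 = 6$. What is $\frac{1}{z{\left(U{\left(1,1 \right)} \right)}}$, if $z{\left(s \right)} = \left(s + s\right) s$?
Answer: $\frac{1}{32} \approx 0.03125$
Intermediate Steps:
$U{\left(M,W \right)} = 4$ ($U{\left(M,W \right)} = -8 + 2 \cdot 6 = -8 + 12 = 4$)
$z{\left(s \right)} = 2 s^{2}$ ($z{\left(s \right)} = 2 s s = 2 s^{2}$)
$\frac{1}{z{\left(U{\left(1,1 \right)} \right)}} = \frac{1}{2 \cdot 4^{2}} = \frac{1}{2 \cdot 16} = \frac{1}{32}$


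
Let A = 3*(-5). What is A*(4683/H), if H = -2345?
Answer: 2007/67 ≈ 29.955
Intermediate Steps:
A = -15
A*(4683/H) = -70245/(-2345) = -70245*(-1)/2345 = -15*(-669/335) = 2007/67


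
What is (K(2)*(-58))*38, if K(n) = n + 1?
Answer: -6612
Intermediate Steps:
K(n) = 1 + n
(K(2)*(-58))*38 = ((1 + 2)*(-58))*38 = (3*(-58))*38 = -174*38 = -6612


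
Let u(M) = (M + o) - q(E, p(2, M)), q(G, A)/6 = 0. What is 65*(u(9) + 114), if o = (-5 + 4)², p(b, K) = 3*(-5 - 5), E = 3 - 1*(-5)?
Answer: 8060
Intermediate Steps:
E = 8 (E = 3 + 5 = 8)
p(b, K) = -30 (p(b, K) = 3*(-10) = -30)
q(G, A) = 0 (q(G, A) = 6*0 = 0)
o = 1 (o = (-1)² = 1)
u(M) = 1 + M (u(M) = (M + 1) - 1*0 = (1 + M) + 0 = 1 + M)
65*(u(9) + 114) = 65*((1 + 9) + 114) = 65*(10 + 114) = 65*124 = 8060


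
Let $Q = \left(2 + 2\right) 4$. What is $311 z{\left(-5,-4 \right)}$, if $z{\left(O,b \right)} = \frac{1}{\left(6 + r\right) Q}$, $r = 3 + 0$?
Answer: $\frac{311}{144} \approx 2.1597$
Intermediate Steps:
$r = 3$
$Q = 16$ ($Q = 4 \cdot 4 = 16$)
$z{\left(O,b \right)} = \frac{1}{144}$ ($z{\left(O,b \right)} = \frac{1}{\left(6 + 3\right) 16} = \frac{1}{9} \cdot \frac{1}{16} = \frac{1}{144}$)
$311 z{\left(-5,-4 \right)} = 311 \cdot \frac{1}{144} = \frac{311}{144}$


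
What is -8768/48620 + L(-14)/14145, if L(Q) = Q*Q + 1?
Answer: -5722261/34386495 ≈ -0.16641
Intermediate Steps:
L(Q) = 1 + Q² (L(Q) = Q² + 1 = 1 + Q²)
-8768/48620 + L(-14)/14145 = -8768/48620 + (1 + (-14)²)/14145 = -8768*1/48620 + (1 + 196)*(1/14145) = -2192/12155 + 197*(1/14145) = -2192/12155 + 197/14145 = -5722261/34386495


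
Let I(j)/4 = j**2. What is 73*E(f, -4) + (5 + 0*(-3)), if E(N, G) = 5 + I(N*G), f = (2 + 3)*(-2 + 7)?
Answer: 2920370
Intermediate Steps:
I(j) = 4*j**2
f = 25 (f = 5*5 = 25)
E(N, G) = 5 + 4*G**2*N**2 (E(N, G) = 5 + 4*(N*G)**2 = 5 + 4*(G*N)**2 = 5 + 4*(G**2*N**2) = 5 + 4*G**2*N**2)
73*E(f, -4) + (5 + 0*(-3)) = 73*(5 + 4*(-4)**2*25**2) + (5 + 0*(-3)) = 73*(5 + 4*16*625) + (5 + 0) = 73*(5 + 40000) + 5 = 73*40005 + 5 = 2920365 + 5 = 2920370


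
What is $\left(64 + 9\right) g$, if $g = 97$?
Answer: $7081$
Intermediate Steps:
$\left(64 + 9\right) g = \left(64 + 9\right) 97 = 73 \cdot 97 = 7081$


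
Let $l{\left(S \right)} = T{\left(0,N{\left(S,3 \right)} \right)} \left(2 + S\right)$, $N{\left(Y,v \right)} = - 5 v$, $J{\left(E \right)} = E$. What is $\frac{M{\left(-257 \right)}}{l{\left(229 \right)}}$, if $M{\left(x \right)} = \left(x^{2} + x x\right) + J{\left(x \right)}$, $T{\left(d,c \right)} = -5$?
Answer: $- \frac{43947}{385} \approx -114.15$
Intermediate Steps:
$M{\left(x \right)} = x + 2 x^{2}$ ($M{\left(x \right)} = \left(x^{2} + x x\right) + x = \left(x^{2} + x^{2}\right) + x = 2 x^{2} + x = x + 2 x^{2}$)
$l{\left(S \right)} = -10 - 5 S$ ($l{\left(S \right)} = - 5 \left(2 + S\right) = -10 - 5 S$)
$\frac{M{\left(-257 \right)}}{l{\left(229 \right)}} = \frac{\left(-257\right) \left(1 + 2 \left(-257\right)\right)}{-10 - 1145} = \frac{\left(-257\right) \left(1 - 514\right)}{-10 - 1145} = \frac{\left(-257\right) \left(-513\right)}{-1155} = 131841 \left(- \frac{1}{1155}\right) = - \frac{43947}{385}$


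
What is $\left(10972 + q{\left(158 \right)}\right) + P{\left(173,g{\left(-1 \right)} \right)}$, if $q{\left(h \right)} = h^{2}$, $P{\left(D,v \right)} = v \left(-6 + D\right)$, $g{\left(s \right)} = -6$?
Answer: $34934$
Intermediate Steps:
$\left(10972 + q{\left(158 \right)}\right) + P{\left(173,g{\left(-1 \right)} \right)} = \left(10972 + 158^{2}\right) - 6 \left(-6 + 173\right) = \left(10972 + 24964\right) - 1002 = 35936 - 1002 = 34934$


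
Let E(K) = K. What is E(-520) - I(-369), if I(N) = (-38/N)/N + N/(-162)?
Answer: -142227653/272322 ≈ -522.28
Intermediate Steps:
I(N) = -38/N² - N/162 (I(N) = -38/N² + N*(-1/162) = -38/N² - N/162)
E(-520) - I(-369) = -520 - (-38/(-369)² - 1/162*(-369)) = -520 - (-38*1/136161 + 41/18) = -520 - (-38/136161 + 41/18) = -520 - 1*620213/272322 = -520 - 620213/272322 = -142227653/272322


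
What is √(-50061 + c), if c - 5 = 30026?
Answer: I*√20030 ≈ 141.53*I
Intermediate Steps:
c = 30031 (c = 5 + 30026 = 30031)
√(-50061 + c) = √(-50061 + 30031) = √(-20030) = I*√20030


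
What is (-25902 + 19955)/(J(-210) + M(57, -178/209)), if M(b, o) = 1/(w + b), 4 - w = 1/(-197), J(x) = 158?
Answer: -71471046/1899041 ≈ -37.635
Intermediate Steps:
w = 789/197 (w = 4 - 1/(-197) = 4 - 1*(-1/197) = 4 + 1/197 = 789/197 ≈ 4.0051)
M(b, o) = 1/(789/197 + b)
(-25902 + 19955)/(J(-210) + M(57, -178/209)) = (-25902 + 19955)/(158 + 197/(789 + 197*57)) = -5947/(158 + 197/(789 + 11229)) = -5947/(158 + 197/12018) = -5947/1899041/12018 = -5947*12018/1899041 = -71471046/1899041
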